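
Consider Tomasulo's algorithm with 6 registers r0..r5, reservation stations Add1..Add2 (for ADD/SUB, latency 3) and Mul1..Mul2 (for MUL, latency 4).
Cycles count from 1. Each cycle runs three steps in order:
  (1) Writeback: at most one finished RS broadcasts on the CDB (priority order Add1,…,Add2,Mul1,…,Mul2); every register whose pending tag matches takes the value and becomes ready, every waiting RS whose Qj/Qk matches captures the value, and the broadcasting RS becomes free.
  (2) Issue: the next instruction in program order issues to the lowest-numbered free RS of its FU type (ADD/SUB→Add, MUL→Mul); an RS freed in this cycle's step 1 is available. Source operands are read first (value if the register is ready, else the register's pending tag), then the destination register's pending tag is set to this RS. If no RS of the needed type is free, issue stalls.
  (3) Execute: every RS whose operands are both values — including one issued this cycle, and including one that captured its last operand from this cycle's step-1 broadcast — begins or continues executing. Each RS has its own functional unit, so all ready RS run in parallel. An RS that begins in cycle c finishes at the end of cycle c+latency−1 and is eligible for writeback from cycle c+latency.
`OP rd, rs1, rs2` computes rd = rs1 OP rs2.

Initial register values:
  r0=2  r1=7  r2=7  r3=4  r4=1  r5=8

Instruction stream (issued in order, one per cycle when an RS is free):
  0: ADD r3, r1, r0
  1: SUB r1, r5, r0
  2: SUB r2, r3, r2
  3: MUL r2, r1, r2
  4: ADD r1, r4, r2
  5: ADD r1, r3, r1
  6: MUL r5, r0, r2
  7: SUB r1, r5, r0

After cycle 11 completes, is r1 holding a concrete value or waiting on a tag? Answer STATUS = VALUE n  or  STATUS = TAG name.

cycle 1: issue ADD r3<-Add1 // r0:2,r1:7,r2:7,r3:Add1,r4:1,r5:8
cycle 2: issue SUB r1<-Add2 // r0:2,r1:Add2,r2:7,r3:Add1,r4:1,r5:8
cycle 3: stall // r0:2,r1:Add2,r2:7,r3:Add1,r4:1,r5:8
cycle 4: CDB Add1=9; issue SUB r2<-Add1 // r0:2,r1:Add2,r2:Add1,r3:9,r4:1,r5:8
cycle 5: CDB Add2=6; issue MUL r2<-Mul1 // r0:2,r1:6,r2:Mul1,r3:9,r4:1,r5:8
cycle 6: issue ADD r1<-Add2 // r0:2,r1:Add2,r2:Mul1,r3:9,r4:1,r5:8
cycle 7: CDB Add1=2; issue ADD r1<-Add1 // r0:2,r1:Add1,r2:Mul1,r3:9,r4:1,r5:8
cycle 8: issue MUL r5<-Mul2 // r0:2,r1:Add1,r2:Mul1,r3:9,r4:1,r5:Mul2
cycle 9: stall // r0:2,r1:Add1,r2:Mul1,r3:9,r4:1,r5:Mul2
cycle 10: stall // r0:2,r1:Add1,r2:Mul1,r3:9,r4:1,r5:Mul2
cycle 11: CDB Mul1=12; stall // r0:2,r1:Add1,r2:12,r3:9,r4:1,r5:Mul2

STATUS = TAG Add1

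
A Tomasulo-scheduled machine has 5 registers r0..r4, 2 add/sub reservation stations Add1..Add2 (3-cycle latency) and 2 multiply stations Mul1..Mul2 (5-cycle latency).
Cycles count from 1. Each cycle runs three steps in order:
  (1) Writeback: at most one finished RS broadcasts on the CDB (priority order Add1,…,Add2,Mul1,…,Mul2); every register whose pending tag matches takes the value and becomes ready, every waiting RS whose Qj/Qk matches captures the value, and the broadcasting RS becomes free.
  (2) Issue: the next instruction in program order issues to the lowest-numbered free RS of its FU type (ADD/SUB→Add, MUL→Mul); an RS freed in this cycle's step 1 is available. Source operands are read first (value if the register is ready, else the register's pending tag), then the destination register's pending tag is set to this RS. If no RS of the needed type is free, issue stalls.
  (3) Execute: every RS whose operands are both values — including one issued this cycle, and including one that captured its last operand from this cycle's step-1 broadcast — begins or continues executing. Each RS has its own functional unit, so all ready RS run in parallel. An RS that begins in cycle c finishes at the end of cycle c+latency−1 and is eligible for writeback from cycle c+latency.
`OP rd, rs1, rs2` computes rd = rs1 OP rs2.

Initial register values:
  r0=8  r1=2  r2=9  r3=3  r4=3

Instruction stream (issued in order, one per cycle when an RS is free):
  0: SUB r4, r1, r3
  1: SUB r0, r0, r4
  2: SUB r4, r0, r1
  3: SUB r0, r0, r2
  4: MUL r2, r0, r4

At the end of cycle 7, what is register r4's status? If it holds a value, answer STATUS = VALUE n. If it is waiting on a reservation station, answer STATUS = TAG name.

STATUS = TAG Add1

c1: issue SUB r4<-Add1 | r0:8,r1:2,r2:9,r3:3,r4:Add1
c2: issue SUB r0<-Add2 | r0:Add2,r1:2,r2:9,r3:3,r4:Add1
c3: stall | r0:Add2,r1:2,r2:9,r3:3,r4:Add1
c4: CDB Add1=-1; issue SUB r4<-Add1 | r0:Add2,r1:2,r2:9,r3:3,r4:Add1
c5: stall | r0:Add2,r1:2,r2:9,r3:3,r4:Add1
c6: stall | r0:Add2,r1:2,r2:9,r3:3,r4:Add1
c7: CDB Add2=9; issue SUB r0<-Add2 | r0:Add2,r1:2,r2:9,r3:3,r4:Add1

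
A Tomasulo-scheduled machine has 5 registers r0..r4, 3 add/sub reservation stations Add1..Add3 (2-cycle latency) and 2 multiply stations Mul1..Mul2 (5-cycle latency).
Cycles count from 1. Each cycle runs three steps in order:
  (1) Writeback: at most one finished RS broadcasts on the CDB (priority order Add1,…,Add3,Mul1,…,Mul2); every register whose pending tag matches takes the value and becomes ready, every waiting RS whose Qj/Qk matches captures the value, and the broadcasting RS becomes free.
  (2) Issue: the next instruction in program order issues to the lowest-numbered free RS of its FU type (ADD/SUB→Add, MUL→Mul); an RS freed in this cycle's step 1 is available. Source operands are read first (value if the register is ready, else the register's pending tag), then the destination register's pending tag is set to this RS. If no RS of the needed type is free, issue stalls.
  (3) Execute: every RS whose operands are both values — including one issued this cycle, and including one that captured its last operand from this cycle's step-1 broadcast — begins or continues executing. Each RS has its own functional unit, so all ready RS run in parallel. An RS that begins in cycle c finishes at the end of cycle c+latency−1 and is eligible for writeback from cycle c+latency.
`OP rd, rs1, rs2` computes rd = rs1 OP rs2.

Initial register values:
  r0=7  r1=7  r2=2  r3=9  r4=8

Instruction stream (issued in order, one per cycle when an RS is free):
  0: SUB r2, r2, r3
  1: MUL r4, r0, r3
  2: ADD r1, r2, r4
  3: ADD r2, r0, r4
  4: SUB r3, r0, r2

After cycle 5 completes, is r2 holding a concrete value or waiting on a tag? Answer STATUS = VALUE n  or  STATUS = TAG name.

c1: issue SUB r2<-Add1 | r0:7,r1:7,r2:Add1,r3:9,r4:8
c2: issue MUL r4<-Mul1 | r0:7,r1:7,r2:Add1,r3:9,r4:Mul1
c3: CDB Add1=-7; issue ADD r1<-Add1 | r0:7,r1:Add1,r2:-7,r3:9,r4:Mul1
c4: issue ADD r2<-Add2 | r0:7,r1:Add1,r2:Add2,r3:9,r4:Mul1
c5: issue SUB r3<-Add3 | r0:7,r1:Add1,r2:Add2,r3:Add3,r4:Mul1

STATUS = TAG Add2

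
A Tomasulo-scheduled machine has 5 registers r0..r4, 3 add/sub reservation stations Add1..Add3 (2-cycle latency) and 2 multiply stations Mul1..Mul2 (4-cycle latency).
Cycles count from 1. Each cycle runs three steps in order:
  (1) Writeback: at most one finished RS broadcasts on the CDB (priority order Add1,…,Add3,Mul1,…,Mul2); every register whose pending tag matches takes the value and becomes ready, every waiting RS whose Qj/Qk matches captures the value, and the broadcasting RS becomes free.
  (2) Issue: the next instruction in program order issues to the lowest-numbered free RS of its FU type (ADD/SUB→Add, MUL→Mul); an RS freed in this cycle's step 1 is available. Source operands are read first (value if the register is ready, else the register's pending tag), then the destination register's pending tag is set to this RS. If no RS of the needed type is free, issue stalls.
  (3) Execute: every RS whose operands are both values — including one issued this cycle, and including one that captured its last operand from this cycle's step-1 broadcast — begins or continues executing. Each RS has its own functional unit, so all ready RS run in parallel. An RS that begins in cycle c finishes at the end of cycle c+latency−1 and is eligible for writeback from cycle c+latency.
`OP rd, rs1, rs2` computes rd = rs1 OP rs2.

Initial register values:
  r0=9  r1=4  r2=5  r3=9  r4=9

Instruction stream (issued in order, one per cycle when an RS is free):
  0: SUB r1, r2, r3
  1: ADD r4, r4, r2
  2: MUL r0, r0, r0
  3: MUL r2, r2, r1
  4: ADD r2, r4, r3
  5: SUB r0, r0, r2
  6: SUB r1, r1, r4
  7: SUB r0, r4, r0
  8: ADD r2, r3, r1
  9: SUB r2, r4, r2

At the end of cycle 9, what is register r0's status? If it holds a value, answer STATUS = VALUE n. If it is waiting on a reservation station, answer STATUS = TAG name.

c1: issue SUB r1<-Add1 | r0:9,r1:Add1,r2:5,r3:9,r4:9
c2: issue ADD r4<-Add2 | r0:9,r1:Add1,r2:5,r3:9,r4:Add2
c3: CDB Add1=-4; issue MUL r0<-Mul1 | r0:Mul1,r1:-4,r2:5,r3:9,r4:Add2
c4: CDB Add2=14; issue MUL r2<-Mul2 | r0:Mul1,r1:-4,r2:Mul2,r3:9,r4:14
c5: issue ADD r2<-Add1 | r0:Mul1,r1:-4,r2:Add1,r3:9,r4:14
c6: issue SUB r0<-Add2 | r0:Add2,r1:-4,r2:Add1,r3:9,r4:14
c7: CDB Add1=23; issue SUB r1<-Add1 | r0:Add2,r1:Add1,r2:23,r3:9,r4:14
c8: CDB Mul1=81; issue SUB r0<-Add3 | r0:Add3,r1:Add1,r2:23,r3:9,r4:14
c9: CDB Add1=-18; issue ADD r2<-Add1 | r0:Add3,r1:-18,r2:Add1,r3:9,r4:14

STATUS = TAG Add3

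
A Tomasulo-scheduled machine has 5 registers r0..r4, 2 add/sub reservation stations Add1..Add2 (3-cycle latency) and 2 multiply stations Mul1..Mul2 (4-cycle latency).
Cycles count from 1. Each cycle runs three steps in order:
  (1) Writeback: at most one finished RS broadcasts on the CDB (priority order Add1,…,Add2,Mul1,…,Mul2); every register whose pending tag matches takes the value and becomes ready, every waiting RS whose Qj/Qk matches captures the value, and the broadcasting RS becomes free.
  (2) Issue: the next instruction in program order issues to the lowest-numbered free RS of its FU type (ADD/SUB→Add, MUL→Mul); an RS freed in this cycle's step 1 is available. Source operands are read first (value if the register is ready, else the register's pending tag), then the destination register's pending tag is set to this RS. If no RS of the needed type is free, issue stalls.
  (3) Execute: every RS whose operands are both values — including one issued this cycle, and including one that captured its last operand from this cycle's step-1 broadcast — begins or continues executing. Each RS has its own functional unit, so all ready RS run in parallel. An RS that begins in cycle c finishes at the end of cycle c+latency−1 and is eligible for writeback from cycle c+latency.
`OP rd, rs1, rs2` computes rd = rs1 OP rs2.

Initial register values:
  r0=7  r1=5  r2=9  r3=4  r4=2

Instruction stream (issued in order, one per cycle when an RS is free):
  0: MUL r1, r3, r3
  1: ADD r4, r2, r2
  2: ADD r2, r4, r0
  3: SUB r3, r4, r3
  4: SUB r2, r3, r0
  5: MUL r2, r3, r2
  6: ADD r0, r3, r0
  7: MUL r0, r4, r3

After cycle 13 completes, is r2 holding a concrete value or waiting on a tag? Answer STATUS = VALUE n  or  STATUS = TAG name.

c1: issue MUL r1<-Mul1 | r0:7,r1:Mul1,r2:9,r3:4,r4:2
c2: issue ADD r4<-Add1 | r0:7,r1:Mul1,r2:9,r3:4,r4:Add1
c3: issue ADD r2<-Add2 | r0:7,r1:Mul1,r2:Add2,r3:4,r4:Add1
c4: stall | r0:7,r1:Mul1,r2:Add2,r3:4,r4:Add1
c5: CDB Add1=18; issue SUB r3<-Add1 | r0:7,r1:Mul1,r2:Add2,r3:Add1,r4:18
c6: CDB Mul1=16; stall | r0:7,r1:16,r2:Add2,r3:Add1,r4:18
c7: stall | r0:7,r1:16,r2:Add2,r3:Add1,r4:18
c8: CDB Add1=14; issue SUB r2<-Add1 | r0:7,r1:16,r2:Add1,r3:14,r4:18
c9: CDB Add2=25; issue MUL r2<-Mul1 | r0:7,r1:16,r2:Mul1,r3:14,r4:18
c10: issue ADD r0<-Add2 | r0:Add2,r1:16,r2:Mul1,r3:14,r4:18
c11: CDB Add1=7; issue MUL r0<-Mul2 | r0:Mul2,r1:16,r2:Mul1,r3:14,r4:18
c12: - | r0:Mul2,r1:16,r2:Mul1,r3:14,r4:18
c13: CDB Add2=21 | r0:Mul2,r1:16,r2:Mul1,r3:14,r4:18

STATUS = TAG Mul1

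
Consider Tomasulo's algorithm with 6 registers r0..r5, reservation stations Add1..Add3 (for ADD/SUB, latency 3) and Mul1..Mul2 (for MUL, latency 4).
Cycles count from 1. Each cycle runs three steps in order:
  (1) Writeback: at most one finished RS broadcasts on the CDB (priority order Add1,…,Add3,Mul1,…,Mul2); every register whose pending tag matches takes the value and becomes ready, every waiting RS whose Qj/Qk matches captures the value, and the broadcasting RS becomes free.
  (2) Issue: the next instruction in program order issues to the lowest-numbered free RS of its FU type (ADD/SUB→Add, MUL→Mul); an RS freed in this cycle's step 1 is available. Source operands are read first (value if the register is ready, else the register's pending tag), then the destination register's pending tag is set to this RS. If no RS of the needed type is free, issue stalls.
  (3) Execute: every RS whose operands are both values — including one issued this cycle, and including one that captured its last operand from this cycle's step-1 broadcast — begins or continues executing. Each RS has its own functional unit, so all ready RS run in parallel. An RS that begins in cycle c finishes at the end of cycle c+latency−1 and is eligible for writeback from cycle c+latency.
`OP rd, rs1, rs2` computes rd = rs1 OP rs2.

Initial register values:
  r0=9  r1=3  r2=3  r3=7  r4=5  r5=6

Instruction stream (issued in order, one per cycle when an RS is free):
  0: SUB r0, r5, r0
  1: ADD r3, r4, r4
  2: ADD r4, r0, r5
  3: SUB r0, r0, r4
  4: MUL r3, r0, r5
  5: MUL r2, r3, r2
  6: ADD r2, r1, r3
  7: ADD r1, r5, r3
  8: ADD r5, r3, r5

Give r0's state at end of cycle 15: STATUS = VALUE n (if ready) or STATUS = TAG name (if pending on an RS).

STATUS = VALUE -6

  c1: issue SUB r0<-Add1  regs: r0:Add1,r1:3,r2:3,r3:7,r4:5,r5:6
  c2: issue ADD r3<-Add2  regs: r0:Add1,r1:3,r2:3,r3:Add2,r4:5,r5:6
  c3: issue ADD r4<-Add3  regs: r0:Add1,r1:3,r2:3,r3:Add2,r4:Add3,r5:6
  c4: CDB Add1=-3; issue SUB r0<-Add1  regs: r0:Add1,r1:3,r2:3,r3:Add2,r4:Add3,r5:6
  c5: CDB Add2=10; issue MUL r3<-Mul1  regs: r0:Add1,r1:3,r2:3,r3:Mul1,r4:Add3,r5:6
  c6: issue MUL r2<-Mul2  regs: r0:Add1,r1:3,r2:Mul2,r3:Mul1,r4:Add3,r5:6
  c7: CDB Add3=3; issue ADD r2<-Add2  regs: r0:Add1,r1:3,r2:Add2,r3:Mul1,r4:3,r5:6
  c8: issue ADD r1<-Add3  regs: r0:Add1,r1:Add3,r2:Add2,r3:Mul1,r4:3,r5:6
  c9: stall  regs: r0:Add1,r1:Add3,r2:Add2,r3:Mul1,r4:3,r5:6
  c10: CDB Add1=-6; issue ADD r5<-Add1  regs: r0:-6,r1:Add3,r2:Add2,r3:Mul1,r4:3,r5:Add1
  c11: -  regs: r0:-6,r1:Add3,r2:Add2,r3:Mul1,r4:3,r5:Add1
  c12: -  regs: r0:-6,r1:Add3,r2:Add2,r3:Mul1,r4:3,r5:Add1
  c13: -  regs: r0:-6,r1:Add3,r2:Add2,r3:Mul1,r4:3,r5:Add1
  c14: CDB Mul1=-36  regs: r0:-6,r1:Add3,r2:Add2,r3:-36,r4:3,r5:Add1
  c15: -  regs: r0:-6,r1:Add3,r2:Add2,r3:-36,r4:3,r5:Add1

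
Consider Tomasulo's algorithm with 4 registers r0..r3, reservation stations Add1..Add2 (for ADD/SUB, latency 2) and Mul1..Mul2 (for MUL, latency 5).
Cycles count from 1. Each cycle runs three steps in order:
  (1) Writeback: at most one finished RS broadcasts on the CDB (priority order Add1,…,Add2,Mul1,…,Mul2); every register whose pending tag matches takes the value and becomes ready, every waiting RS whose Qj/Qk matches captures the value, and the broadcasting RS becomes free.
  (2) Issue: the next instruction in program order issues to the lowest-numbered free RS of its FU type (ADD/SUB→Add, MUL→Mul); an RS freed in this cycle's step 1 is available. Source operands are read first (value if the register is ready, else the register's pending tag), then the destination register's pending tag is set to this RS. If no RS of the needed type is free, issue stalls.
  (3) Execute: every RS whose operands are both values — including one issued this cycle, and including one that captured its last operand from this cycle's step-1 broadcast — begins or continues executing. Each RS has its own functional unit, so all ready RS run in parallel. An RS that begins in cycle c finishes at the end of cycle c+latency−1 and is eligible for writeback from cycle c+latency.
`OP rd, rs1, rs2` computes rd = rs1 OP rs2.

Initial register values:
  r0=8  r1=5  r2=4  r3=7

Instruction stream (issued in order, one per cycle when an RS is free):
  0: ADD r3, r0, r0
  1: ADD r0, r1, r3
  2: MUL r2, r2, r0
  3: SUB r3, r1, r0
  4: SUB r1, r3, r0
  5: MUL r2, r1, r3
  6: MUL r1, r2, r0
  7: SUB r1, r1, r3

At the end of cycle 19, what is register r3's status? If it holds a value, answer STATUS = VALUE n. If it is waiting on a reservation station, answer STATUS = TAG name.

STATUS = VALUE -16

  c1: issue ADD r3<-Add1  regs: r0:8,r1:5,r2:4,r3:Add1
  c2: issue ADD r0<-Add2  regs: r0:Add2,r1:5,r2:4,r3:Add1
  c3: CDB Add1=16; issue MUL r2<-Mul1  regs: r0:Add2,r1:5,r2:Mul1,r3:16
  c4: issue SUB r3<-Add1  regs: r0:Add2,r1:5,r2:Mul1,r3:Add1
  c5: CDB Add2=21; issue SUB r1<-Add2  regs: r0:21,r1:Add2,r2:Mul1,r3:Add1
  c6: issue MUL r2<-Mul2  regs: r0:21,r1:Add2,r2:Mul2,r3:Add1
  c7: CDB Add1=-16; stall  regs: r0:21,r1:Add2,r2:Mul2,r3:-16
  c8: stall  regs: r0:21,r1:Add2,r2:Mul2,r3:-16
  c9: CDB Add2=-37; stall  regs: r0:21,r1:-37,r2:Mul2,r3:-16
  c10: CDB Mul1=84; issue MUL r1<-Mul1  regs: r0:21,r1:Mul1,r2:Mul2,r3:-16
  c11: issue SUB r1<-Add1  regs: r0:21,r1:Add1,r2:Mul2,r3:-16
  c12: -  regs: r0:21,r1:Add1,r2:Mul2,r3:-16
  c13: -  regs: r0:21,r1:Add1,r2:Mul2,r3:-16
  c14: CDB Mul2=592  regs: r0:21,r1:Add1,r2:592,r3:-16
  c15: -  regs: r0:21,r1:Add1,r2:592,r3:-16
  c16: -  regs: r0:21,r1:Add1,r2:592,r3:-16
  c17: -  regs: r0:21,r1:Add1,r2:592,r3:-16
  c18: -  regs: r0:21,r1:Add1,r2:592,r3:-16
  c19: CDB Mul1=12432  regs: r0:21,r1:Add1,r2:592,r3:-16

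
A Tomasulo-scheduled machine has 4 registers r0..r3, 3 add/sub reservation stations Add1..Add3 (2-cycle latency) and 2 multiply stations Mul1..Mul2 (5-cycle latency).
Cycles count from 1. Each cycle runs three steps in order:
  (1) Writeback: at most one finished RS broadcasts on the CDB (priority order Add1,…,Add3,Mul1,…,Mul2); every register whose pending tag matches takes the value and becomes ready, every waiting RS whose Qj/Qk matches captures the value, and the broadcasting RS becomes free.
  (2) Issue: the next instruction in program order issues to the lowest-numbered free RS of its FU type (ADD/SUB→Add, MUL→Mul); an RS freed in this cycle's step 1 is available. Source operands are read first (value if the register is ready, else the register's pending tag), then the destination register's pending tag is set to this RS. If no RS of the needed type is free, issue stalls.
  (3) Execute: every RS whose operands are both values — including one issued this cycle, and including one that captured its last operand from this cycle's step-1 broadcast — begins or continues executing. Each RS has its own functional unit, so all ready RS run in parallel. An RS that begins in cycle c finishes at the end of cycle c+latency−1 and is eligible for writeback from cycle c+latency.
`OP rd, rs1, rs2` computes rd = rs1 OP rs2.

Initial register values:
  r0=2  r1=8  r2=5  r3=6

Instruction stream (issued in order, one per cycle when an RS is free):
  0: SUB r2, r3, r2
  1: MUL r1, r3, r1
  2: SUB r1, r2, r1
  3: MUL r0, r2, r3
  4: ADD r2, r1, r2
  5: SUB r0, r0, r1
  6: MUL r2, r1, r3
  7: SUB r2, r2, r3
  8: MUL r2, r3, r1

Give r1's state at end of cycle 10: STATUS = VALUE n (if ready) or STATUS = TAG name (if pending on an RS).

STATUS = VALUE -47

c1: issue SUB r2<-Add1 | r0:2,r1:8,r2:Add1,r3:6
c2: issue MUL r1<-Mul1 | r0:2,r1:Mul1,r2:Add1,r3:6
c3: CDB Add1=1; issue SUB r1<-Add1 | r0:2,r1:Add1,r2:1,r3:6
c4: issue MUL r0<-Mul2 | r0:Mul2,r1:Add1,r2:1,r3:6
c5: issue ADD r2<-Add2 | r0:Mul2,r1:Add1,r2:Add2,r3:6
c6: issue SUB r0<-Add3 | r0:Add3,r1:Add1,r2:Add2,r3:6
c7: CDB Mul1=48; issue MUL r2<-Mul1 | r0:Add3,r1:Add1,r2:Mul1,r3:6
c8: stall | r0:Add3,r1:Add1,r2:Mul1,r3:6
c9: CDB Add1=-47; issue SUB r2<-Add1 | r0:Add3,r1:-47,r2:Add1,r3:6
c10: CDB Mul2=6; issue MUL r2<-Mul2 | r0:Add3,r1:-47,r2:Mul2,r3:6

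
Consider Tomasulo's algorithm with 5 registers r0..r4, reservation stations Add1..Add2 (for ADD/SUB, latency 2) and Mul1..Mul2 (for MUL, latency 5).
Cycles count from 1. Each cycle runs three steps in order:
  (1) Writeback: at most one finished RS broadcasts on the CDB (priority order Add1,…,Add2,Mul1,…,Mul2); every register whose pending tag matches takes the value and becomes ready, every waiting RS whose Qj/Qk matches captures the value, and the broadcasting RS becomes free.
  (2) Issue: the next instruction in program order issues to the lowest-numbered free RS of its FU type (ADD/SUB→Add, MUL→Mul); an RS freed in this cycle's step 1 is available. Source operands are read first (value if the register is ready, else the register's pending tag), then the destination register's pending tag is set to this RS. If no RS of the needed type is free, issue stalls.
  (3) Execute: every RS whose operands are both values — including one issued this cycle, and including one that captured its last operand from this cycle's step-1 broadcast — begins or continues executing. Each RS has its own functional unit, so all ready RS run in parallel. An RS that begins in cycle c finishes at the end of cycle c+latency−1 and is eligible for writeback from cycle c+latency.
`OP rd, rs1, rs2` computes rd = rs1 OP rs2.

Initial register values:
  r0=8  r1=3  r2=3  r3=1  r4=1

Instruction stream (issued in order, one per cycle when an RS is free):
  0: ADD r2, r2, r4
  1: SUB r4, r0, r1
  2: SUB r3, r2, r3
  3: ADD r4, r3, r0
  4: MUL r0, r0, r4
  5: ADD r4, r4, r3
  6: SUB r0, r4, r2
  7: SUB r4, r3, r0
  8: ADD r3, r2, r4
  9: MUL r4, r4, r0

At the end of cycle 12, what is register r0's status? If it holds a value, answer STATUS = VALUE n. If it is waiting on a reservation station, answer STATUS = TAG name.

cycle 1: issue ADD r2<-Add1 // r0:8,r1:3,r2:Add1,r3:1,r4:1
cycle 2: issue SUB r4<-Add2 // r0:8,r1:3,r2:Add1,r3:1,r4:Add2
cycle 3: CDB Add1=4; issue SUB r3<-Add1 // r0:8,r1:3,r2:4,r3:Add1,r4:Add2
cycle 4: CDB Add2=5; issue ADD r4<-Add2 // r0:8,r1:3,r2:4,r3:Add1,r4:Add2
cycle 5: CDB Add1=3; issue MUL r0<-Mul1 // r0:Mul1,r1:3,r2:4,r3:3,r4:Add2
cycle 6: issue ADD r4<-Add1 // r0:Mul1,r1:3,r2:4,r3:3,r4:Add1
cycle 7: CDB Add2=11; issue SUB r0<-Add2 // r0:Add2,r1:3,r2:4,r3:3,r4:Add1
cycle 8: stall // r0:Add2,r1:3,r2:4,r3:3,r4:Add1
cycle 9: CDB Add1=14; issue SUB r4<-Add1 // r0:Add2,r1:3,r2:4,r3:3,r4:Add1
cycle 10: stall // r0:Add2,r1:3,r2:4,r3:3,r4:Add1
cycle 11: CDB Add2=10; issue ADD r3<-Add2 // r0:10,r1:3,r2:4,r3:Add2,r4:Add1
cycle 12: CDB Mul1=88; issue MUL r4<-Mul1 // r0:10,r1:3,r2:4,r3:Add2,r4:Mul1

STATUS = VALUE 10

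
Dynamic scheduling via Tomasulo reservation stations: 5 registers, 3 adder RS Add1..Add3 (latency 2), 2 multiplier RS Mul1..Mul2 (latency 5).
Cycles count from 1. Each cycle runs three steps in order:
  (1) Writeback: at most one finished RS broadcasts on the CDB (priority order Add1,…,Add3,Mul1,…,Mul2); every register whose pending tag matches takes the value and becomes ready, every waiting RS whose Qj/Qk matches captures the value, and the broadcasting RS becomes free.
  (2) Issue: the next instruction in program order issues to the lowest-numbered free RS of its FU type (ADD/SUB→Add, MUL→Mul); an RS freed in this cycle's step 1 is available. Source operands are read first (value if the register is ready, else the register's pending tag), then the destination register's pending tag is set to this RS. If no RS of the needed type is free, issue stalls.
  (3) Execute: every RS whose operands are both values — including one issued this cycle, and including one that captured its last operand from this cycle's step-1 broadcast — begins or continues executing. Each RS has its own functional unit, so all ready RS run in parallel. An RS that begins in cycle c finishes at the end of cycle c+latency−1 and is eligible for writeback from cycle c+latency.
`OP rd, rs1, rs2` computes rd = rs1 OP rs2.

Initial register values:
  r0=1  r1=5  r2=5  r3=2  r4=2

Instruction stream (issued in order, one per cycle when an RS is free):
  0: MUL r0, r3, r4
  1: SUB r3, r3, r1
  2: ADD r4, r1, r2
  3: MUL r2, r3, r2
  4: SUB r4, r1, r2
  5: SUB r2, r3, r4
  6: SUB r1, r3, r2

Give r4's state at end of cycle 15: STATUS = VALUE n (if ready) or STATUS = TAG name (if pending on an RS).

STATUS = VALUE 20

c1: issue MUL r0<-Mul1 | r0:Mul1,r1:5,r2:5,r3:2,r4:2
c2: issue SUB r3<-Add1 | r0:Mul1,r1:5,r2:5,r3:Add1,r4:2
c3: issue ADD r4<-Add2 | r0:Mul1,r1:5,r2:5,r3:Add1,r4:Add2
c4: CDB Add1=-3; issue MUL r2<-Mul2 | r0:Mul1,r1:5,r2:Mul2,r3:-3,r4:Add2
c5: CDB Add2=10; issue SUB r4<-Add1 | r0:Mul1,r1:5,r2:Mul2,r3:-3,r4:Add1
c6: CDB Mul1=4; issue SUB r2<-Add2 | r0:4,r1:5,r2:Add2,r3:-3,r4:Add1
c7: issue SUB r1<-Add3 | r0:4,r1:Add3,r2:Add2,r3:-3,r4:Add1
c8: - | r0:4,r1:Add3,r2:Add2,r3:-3,r4:Add1
c9: CDB Mul2=-15 | r0:4,r1:Add3,r2:Add2,r3:-3,r4:Add1
c10: - | r0:4,r1:Add3,r2:Add2,r3:-3,r4:Add1
c11: CDB Add1=20 | r0:4,r1:Add3,r2:Add2,r3:-3,r4:20
c12: - | r0:4,r1:Add3,r2:Add2,r3:-3,r4:20
c13: CDB Add2=-23 | r0:4,r1:Add3,r2:-23,r3:-3,r4:20
c14: - | r0:4,r1:Add3,r2:-23,r3:-3,r4:20
c15: CDB Add3=20 | r0:4,r1:20,r2:-23,r3:-3,r4:20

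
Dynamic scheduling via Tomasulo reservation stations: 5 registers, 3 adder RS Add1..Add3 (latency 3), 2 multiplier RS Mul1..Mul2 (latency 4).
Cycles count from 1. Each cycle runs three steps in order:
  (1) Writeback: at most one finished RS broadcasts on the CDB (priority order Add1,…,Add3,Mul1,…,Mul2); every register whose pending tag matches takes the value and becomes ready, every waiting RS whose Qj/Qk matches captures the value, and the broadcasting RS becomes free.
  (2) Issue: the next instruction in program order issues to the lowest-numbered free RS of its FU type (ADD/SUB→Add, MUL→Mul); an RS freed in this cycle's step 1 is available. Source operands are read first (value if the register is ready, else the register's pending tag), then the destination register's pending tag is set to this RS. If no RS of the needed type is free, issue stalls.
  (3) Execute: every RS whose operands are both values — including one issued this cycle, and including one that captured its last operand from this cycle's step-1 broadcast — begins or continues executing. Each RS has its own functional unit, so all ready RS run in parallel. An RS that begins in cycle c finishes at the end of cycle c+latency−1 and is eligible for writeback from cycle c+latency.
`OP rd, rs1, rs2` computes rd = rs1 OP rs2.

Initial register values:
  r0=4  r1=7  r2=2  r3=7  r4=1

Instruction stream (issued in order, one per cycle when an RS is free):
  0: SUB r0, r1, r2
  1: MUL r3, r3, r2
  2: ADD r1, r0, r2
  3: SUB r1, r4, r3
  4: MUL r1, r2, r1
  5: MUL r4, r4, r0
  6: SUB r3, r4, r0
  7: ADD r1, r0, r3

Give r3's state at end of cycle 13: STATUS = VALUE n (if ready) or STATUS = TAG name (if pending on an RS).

c1: issue SUB r0<-Add1 | r0:Add1,r1:7,r2:2,r3:7,r4:1
c2: issue MUL r3<-Mul1 | r0:Add1,r1:7,r2:2,r3:Mul1,r4:1
c3: issue ADD r1<-Add2 | r0:Add1,r1:Add2,r2:2,r3:Mul1,r4:1
c4: CDB Add1=5; issue SUB r1<-Add1 | r0:5,r1:Add1,r2:2,r3:Mul1,r4:1
c5: issue MUL r1<-Mul2 | r0:5,r1:Mul2,r2:2,r3:Mul1,r4:1
c6: CDB Mul1=14; issue MUL r4<-Mul1 | r0:5,r1:Mul2,r2:2,r3:14,r4:Mul1
c7: CDB Add2=7; issue SUB r3<-Add2 | r0:5,r1:Mul2,r2:2,r3:Add2,r4:Mul1
c8: issue ADD r1<-Add3 | r0:5,r1:Add3,r2:2,r3:Add2,r4:Mul1
c9: CDB Add1=-13 | r0:5,r1:Add3,r2:2,r3:Add2,r4:Mul1
c10: CDB Mul1=5 | r0:5,r1:Add3,r2:2,r3:Add2,r4:5
c11: - | r0:5,r1:Add3,r2:2,r3:Add2,r4:5
c12: - | r0:5,r1:Add3,r2:2,r3:Add2,r4:5
c13: CDB Add2=0 | r0:5,r1:Add3,r2:2,r3:0,r4:5

STATUS = VALUE 0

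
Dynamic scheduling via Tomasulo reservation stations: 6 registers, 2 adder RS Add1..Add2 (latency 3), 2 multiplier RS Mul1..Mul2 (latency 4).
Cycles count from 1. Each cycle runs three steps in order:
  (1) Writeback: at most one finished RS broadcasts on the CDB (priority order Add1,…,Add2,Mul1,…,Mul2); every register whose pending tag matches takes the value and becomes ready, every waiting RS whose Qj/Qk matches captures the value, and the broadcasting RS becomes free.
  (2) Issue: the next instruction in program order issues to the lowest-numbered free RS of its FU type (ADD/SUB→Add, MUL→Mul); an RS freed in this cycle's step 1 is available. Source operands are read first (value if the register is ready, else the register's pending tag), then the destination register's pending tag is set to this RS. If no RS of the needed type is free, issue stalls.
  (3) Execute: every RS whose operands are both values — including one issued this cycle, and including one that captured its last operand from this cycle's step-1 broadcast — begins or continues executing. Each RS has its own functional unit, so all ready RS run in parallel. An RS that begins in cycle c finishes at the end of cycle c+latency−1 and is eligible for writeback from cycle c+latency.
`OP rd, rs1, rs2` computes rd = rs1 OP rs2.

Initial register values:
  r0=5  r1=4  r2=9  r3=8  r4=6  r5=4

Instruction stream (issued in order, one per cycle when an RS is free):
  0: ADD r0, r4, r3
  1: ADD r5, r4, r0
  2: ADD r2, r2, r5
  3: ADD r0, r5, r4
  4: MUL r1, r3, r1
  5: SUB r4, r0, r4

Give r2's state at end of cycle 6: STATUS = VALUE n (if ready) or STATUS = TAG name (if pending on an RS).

c1: issue ADD r0<-Add1 | r0:Add1,r1:4,r2:9,r3:8,r4:6,r5:4
c2: issue ADD r5<-Add2 | r0:Add1,r1:4,r2:9,r3:8,r4:6,r5:Add2
c3: stall | r0:Add1,r1:4,r2:9,r3:8,r4:6,r5:Add2
c4: CDB Add1=14; issue ADD r2<-Add1 | r0:14,r1:4,r2:Add1,r3:8,r4:6,r5:Add2
c5: stall | r0:14,r1:4,r2:Add1,r3:8,r4:6,r5:Add2
c6: stall | r0:14,r1:4,r2:Add1,r3:8,r4:6,r5:Add2

STATUS = TAG Add1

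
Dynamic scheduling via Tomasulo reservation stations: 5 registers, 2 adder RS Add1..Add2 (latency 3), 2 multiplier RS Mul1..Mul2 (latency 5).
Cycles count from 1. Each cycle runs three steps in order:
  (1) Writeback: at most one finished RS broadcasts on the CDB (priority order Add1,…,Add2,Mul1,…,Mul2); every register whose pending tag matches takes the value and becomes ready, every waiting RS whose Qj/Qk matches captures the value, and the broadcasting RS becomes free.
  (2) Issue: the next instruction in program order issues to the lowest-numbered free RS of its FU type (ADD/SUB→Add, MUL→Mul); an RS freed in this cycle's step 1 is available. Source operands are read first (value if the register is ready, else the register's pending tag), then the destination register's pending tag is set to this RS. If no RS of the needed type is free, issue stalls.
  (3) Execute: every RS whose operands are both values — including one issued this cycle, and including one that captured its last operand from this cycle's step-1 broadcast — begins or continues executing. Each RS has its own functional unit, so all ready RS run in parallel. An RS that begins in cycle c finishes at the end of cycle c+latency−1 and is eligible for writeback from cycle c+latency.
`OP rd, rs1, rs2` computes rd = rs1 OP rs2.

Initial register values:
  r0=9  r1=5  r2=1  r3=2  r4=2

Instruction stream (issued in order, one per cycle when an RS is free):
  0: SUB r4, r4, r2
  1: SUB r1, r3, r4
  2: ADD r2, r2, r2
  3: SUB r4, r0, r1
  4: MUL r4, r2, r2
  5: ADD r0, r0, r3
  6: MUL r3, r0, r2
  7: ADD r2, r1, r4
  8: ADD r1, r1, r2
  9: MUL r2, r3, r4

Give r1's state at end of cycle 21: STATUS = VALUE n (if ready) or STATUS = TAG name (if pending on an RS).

STATUS = VALUE 6

cycle 1: issue SUB r4<-Add1 // r0:9,r1:5,r2:1,r3:2,r4:Add1
cycle 2: issue SUB r1<-Add2 // r0:9,r1:Add2,r2:1,r3:2,r4:Add1
cycle 3: stall // r0:9,r1:Add2,r2:1,r3:2,r4:Add1
cycle 4: CDB Add1=1; issue ADD r2<-Add1 // r0:9,r1:Add2,r2:Add1,r3:2,r4:1
cycle 5: stall // r0:9,r1:Add2,r2:Add1,r3:2,r4:1
cycle 6: stall // r0:9,r1:Add2,r2:Add1,r3:2,r4:1
cycle 7: CDB Add1=2; issue SUB r4<-Add1 // r0:9,r1:Add2,r2:2,r3:2,r4:Add1
cycle 8: CDB Add2=1; issue MUL r4<-Mul1 // r0:9,r1:1,r2:2,r3:2,r4:Mul1
cycle 9: issue ADD r0<-Add2 // r0:Add2,r1:1,r2:2,r3:2,r4:Mul1
cycle 10: issue MUL r3<-Mul2 // r0:Add2,r1:1,r2:2,r3:Mul2,r4:Mul1
cycle 11: CDB Add1=8; issue ADD r2<-Add1 // r0:Add2,r1:1,r2:Add1,r3:Mul2,r4:Mul1
cycle 12: CDB Add2=11; issue ADD r1<-Add2 // r0:11,r1:Add2,r2:Add1,r3:Mul2,r4:Mul1
cycle 13: CDB Mul1=4; issue MUL r2<-Mul1 // r0:11,r1:Add2,r2:Mul1,r3:Mul2,r4:4
cycle 14: - // r0:11,r1:Add2,r2:Mul1,r3:Mul2,r4:4
cycle 15: - // r0:11,r1:Add2,r2:Mul1,r3:Mul2,r4:4
cycle 16: CDB Add1=5 // r0:11,r1:Add2,r2:Mul1,r3:Mul2,r4:4
cycle 17: CDB Mul2=22 // r0:11,r1:Add2,r2:Mul1,r3:22,r4:4
cycle 18: - // r0:11,r1:Add2,r2:Mul1,r3:22,r4:4
cycle 19: CDB Add2=6 // r0:11,r1:6,r2:Mul1,r3:22,r4:4
cycle 20: - // r0:11,r1:6,r2:Mul1,r3:22,r4:4
cycle 21: - // r0:11,r1:6,r2:Mul1,r3:22,r4:4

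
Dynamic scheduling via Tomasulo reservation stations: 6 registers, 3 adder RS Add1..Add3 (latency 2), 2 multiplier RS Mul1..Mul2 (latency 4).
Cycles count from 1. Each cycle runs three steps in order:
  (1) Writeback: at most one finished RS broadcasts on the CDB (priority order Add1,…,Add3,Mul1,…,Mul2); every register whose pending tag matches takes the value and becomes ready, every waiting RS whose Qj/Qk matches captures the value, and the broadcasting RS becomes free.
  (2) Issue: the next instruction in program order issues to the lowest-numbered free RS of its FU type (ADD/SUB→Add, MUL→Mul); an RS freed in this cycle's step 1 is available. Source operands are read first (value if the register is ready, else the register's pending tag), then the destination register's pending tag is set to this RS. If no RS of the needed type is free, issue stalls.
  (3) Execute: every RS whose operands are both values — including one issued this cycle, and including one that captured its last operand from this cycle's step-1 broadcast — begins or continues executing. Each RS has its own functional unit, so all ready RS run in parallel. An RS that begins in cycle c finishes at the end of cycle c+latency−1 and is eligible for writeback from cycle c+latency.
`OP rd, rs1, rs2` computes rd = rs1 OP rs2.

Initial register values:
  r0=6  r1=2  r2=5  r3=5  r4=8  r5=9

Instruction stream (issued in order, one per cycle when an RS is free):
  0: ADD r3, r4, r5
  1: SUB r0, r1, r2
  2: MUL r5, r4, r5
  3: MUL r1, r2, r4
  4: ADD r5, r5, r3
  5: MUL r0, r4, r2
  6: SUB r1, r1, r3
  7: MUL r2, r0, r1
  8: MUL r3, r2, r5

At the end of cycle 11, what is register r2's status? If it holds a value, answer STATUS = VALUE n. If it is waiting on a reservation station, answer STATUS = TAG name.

STATUS = TAG Mul2

c1: issue ADD r3<-Add1 | r0:6,r1:2,r2:5,r3:Add1,r4:8,r5:9
c2: issue SUB r0<-Add2 | r0:Add2,r1:2,r2:5,r3:Add1,r4:8,r5:9
c3: CDB Add1=17; issue MUL r5<-Mul1 | r0:Add2,r1:2,r2:5,r3:17,r4:8,r5:Mul1
c4: CDB Add2=-3; issue MUL r1<-Mul2 | r0:-3,r1:Mul2,r2:5,r3:17,r4:8,r5:Mul1
c5: issue ADD r5<-Add1 | r0:-3,r1:Mul2,r2:5,r3:17,r4:8,r5:Add1
c6: stall | r0:-3,r1:Mul2,r2:5,r3:17,r4:8,r5:Add1
c7: CDB Mul1=72; issue MUL r0<-Mul1 | r0:Mul1,r1:Mul2,r2:5,r3:17,r4:8,r5:Add1
c8: CDB Mul2=40; issue SUB r1<-Add2 | r0:Mul1,r1:Add2,r2:5,r3:17,r4:8,r5:Add1
c9: CDB Add1=89; issue MUL r2<-Mul2 | r0:Mul1,r1:Add2,r2:Mul2,r3:17,r4:8,r5:89
c10: CDB Add2=23; stall | r0:Mul1,r1:23,r2:Mul2,r3:17,r4:8,r5:89
c11: CDB Mul1=40; issue MUL r3<-Mul1 | r0:40,r1:23,r2:Mul2,r3:Mul1,r4:8,r5:89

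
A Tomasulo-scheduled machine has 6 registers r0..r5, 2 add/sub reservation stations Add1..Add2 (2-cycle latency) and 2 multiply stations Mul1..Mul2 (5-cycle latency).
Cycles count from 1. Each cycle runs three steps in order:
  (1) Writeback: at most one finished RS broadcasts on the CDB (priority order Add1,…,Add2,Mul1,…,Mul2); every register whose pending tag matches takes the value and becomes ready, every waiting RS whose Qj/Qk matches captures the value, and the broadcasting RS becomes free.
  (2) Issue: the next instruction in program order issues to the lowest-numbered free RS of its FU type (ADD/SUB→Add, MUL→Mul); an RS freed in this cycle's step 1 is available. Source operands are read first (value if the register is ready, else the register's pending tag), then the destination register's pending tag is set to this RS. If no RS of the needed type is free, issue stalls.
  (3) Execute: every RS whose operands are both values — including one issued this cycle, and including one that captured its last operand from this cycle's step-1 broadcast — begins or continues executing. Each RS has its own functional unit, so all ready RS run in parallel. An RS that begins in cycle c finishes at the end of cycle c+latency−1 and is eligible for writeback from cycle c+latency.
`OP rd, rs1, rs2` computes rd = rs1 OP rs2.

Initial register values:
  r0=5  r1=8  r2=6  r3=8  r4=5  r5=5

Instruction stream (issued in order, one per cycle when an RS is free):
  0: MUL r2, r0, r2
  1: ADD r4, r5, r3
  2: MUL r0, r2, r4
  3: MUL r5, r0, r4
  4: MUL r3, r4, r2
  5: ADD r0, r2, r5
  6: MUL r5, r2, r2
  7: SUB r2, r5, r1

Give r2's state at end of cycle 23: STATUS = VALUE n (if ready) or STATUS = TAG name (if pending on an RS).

cycle 1: issue MUL r2<-Mul1 // r0:5,r1:8,r2:Mul1,r3:8,r4:5,r5:5
cycle 2: issue ADD r4<-Add1 // r0:5,r1:8,r2:Mul1,r3:8,r4:Add1,r5:5
cycle 3: issue MUL r0<-Mul2 // r0:Mul2,r1:8,r2:Mul1,r3:8,r4:Add1,r5:5
cycle 4: CDB Add1=13; stall // r0:Mul2,r1:8,r2:Mul1,r3:8,r4:13,r5:5
cycle 5: stall // r0:Mul2,r1:8,r2:Mul1,r3:8,r4:13,r5:5
cycle 6: CDB Mul1=30; issue MUL r5<-Mul1 // r0:Mul2,r1:8,r2:30,r3:8,r4:13,r5:Mul1
cycle 7: stall // r0:Mul2,r1:8,r2:30,r3:8,r4:13,r5:Mul1
cycle 8: stall // r0:Mul2,r1:8,r2:30,r3:8,r4:13,r5:Mul1
cycle 9: stall // r0:Mul2,r1:8,r2:30,r3:8,r4:13,r5:Mul1
cycle 10: stall // r0:Mul2,r1:8,r2:30,r3:8,r4:13,r5:Mul1
cycle 11: CDB Mul2=390; issue MUL r3<-Mul2 // r0:390,r1:8,r2:30,r3:Mul2,r4:13,r5:Mul1
cycle 12: issue ADD r0<-Add1 // r0:Add1,r1:8,r2:30,r3:Mul2,r4:13,r5:Mul1
cycle 13: stall // r0:Add1,r1:8,r2:30,r3:Mul2,r4:13,r5:Mul1
cycle 14: stall // r0:Add1,r1:8,r2:30,r3:Mul2,r4:13,r5:Mul1
cycle 15: stall // r0:Add1,r1:8,r2:30,r3:Mul2,r4:13,r5:Mul1
cycle 16: CDB Mul1=5070; issue MUL r5<-Mul1 // r0:Add1,r1:8,r2:30,r3:Mul2,r4:13,r5:Mul1
cycle 17: CDB Mul2=390; issue SUB r2<-Add2 // r0:Add1,r1:8,r2:Add2,r3:390,r4:13,r5:Mul1
cycle 18: CDB Add1=5100 // r0:5100,r1:8,r2:Add2,r3:390,r4:13,r5:Mul1
cycle 19: - // r0:5100,r1:8,r2:Add2,r3:390,r4:13,r5:Mul1
cycle 20: - // r0:5100,r1:8,r2:Add2,r3:390,r4:13,r5:Mul1
cycle 21: CDB Mul1=900 // r0:5100,r1:8,r2:Add2,r3:390,r4:13,r5:900
cycle 22: - // r0:5100,r1:8,r2:Add2,r3:390,r4:13,r5:900
cycle 23: CDB Add2=892 // r0:5100,r1:8,r2:892,r3:390,r4:13,r5:900

STATUS = VALUE 892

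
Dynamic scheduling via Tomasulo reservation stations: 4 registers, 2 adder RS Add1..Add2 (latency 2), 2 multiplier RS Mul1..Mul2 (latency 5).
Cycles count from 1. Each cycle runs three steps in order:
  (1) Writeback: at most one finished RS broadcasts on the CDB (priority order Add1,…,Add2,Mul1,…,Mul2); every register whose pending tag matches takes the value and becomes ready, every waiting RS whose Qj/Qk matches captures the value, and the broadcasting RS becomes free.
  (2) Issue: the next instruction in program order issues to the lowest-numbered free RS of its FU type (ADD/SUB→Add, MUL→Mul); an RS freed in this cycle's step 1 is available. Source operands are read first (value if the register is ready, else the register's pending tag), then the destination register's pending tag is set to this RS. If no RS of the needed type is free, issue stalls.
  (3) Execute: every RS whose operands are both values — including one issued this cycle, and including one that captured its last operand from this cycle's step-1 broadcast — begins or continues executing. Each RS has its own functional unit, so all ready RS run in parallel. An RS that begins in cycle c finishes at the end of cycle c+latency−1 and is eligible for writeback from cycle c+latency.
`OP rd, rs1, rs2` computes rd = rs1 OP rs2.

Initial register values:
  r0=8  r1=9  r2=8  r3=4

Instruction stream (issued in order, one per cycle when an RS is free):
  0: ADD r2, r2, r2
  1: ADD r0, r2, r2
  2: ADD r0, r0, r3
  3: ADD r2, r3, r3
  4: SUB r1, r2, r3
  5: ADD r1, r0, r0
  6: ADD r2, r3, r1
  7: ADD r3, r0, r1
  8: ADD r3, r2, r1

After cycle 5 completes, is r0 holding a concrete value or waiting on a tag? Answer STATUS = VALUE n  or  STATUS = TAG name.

c1: issue ADD r2<-Add1 | r0:8,r1:9,r2:Add1,r3:4
c2: issue ADD r0<-Add2 | r0:Add2,r1:9,r2:Add1,r3:4
c3: CDB Add1=16; issue ADD r0<-Add1 | r0:Add1,r1:9,r2:16,r3:4
c4: stall | r0:Add1,r1:9,r2:16,r3:4
c5: CDB Add2=32; issue ADD r2<-Add2 | r0:Add1,r1:9,r2:Add2,r3:4

STATUS = TAG Add1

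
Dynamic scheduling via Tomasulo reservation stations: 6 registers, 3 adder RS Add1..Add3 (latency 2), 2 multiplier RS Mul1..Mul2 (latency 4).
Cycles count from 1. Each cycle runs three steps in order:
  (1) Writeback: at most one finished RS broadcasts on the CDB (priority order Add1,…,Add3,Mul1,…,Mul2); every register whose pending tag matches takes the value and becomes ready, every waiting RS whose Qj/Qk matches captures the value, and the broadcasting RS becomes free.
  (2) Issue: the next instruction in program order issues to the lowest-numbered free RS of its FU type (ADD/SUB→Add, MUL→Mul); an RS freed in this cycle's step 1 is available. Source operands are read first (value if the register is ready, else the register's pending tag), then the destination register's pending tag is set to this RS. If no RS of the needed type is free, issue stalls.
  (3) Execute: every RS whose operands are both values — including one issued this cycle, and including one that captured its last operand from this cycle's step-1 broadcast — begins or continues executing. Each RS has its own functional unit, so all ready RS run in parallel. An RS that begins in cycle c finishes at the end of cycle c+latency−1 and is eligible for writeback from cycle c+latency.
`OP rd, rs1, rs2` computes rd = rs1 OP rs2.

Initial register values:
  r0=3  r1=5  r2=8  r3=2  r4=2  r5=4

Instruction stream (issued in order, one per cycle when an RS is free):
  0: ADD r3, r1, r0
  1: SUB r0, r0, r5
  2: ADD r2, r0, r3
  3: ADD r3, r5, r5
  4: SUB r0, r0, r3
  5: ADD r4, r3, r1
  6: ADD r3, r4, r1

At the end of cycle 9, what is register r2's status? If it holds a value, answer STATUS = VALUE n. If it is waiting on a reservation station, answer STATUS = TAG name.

c1: issue ADD r3<-Add1 | r0:3,r1:5,r2:8,r3:Add1,r4:2,r5:4
c2: issue SUB r0<-Add2 | r0:Add2,r1:5,r2:8,r3:Add1,r4:2,r5:4
c3: CDB Add1=8; issue ADD r2<-Add1 | r0:Add2,r1:5,r2:Add1,r3:8,r4:2,r5:4
c4: CDB Add2=-1; issue ADD r3<-Add2 | r0:-1,r1:5,r2:Add1,r3:Add2,r4:2,r5:4
c5: issue SUB r0<-Add3 | r0:Add3,r1:5,r2:Add1,r3:Add2,r4:2,r5:4
c6: CDB Add1=7; issue ADD r4<-Add1 | r0:Add3,r1:5,r2:7,r3:Add2,r4:Add1,r5:4
c7: CDB Add2=8; issue ADD r3<-Add2 | r0:Add3,r1:5,r2:7,r3:Add2,r4:Add1,r5:4
c8: - | r0:Add3,r1:5,r2:7,r3:Add2,r4:Add1,r5:4
c9: CDB Add1=13 | r0:Add3,r1:5,r2:7,r3:Add2,r4:13,r5:4

STATUS = VALUE 7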